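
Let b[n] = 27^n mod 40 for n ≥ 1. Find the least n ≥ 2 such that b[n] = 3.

3

Listing terms: b[1] = 27, b[2] = 9, b[3] = 3, b[4] = 1, b[5] = 27.
Since b[5] = b[1] = 27, the sequence is periodic with period 4.
The value 3 first appears (with n ≥ 2) at b[3].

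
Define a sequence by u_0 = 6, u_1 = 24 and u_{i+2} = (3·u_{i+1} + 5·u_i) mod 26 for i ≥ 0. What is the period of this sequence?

12

Computing terms: u_0 = 6,  u_1 = 24,  u_2 = 24,  u_3 = 10,  u_4 = 20,  u_5 = 6,  u_6 = 14,  u_7 = 20,  u_8 = 0,  u_9 = 22,  u_{10} = 14,  u_{11} = 22,  u_{12} = 6,  u_{13} = 24.
Since (u_{12}, u_{13}) = (u_0, u_1) = (6, 24) (two consecutive terms determine the rest), the sequence is periodic with period 12.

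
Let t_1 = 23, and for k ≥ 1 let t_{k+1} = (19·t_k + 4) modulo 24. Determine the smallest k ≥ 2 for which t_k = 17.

Computing terms: t_1 = 23; t_2 = 9; t_3 = 7; t_4 = 17; t_5 = 15; t_6 = 1; t_7 = 23.
Since t_7 = t_1 = 23, the sequence is periodic with period 6.
The value 17 first appears (with k ≥ 2) at t_4.

4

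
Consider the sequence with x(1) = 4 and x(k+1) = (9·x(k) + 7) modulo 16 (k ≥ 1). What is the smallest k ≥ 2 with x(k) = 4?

17

Computing terms: x(1) = 4,  x(2) = 11,  x(3) = 10,  x(4) = 1,  x(5) = 0,  x(6) = 7,  x(7) = 6,  x(8) = 13,  x(9) = 12,  x(10) = 3,  x(11) = 2,  x(12) = 9,  x(13) = 8,  x(14) = 15,  x(15) = 14,  x(16) = 5,  x(17) = 4.
Since x(17) = x(1) = 4, the sequence is periodic with period 16.
The value 4 next appears (with k ≥ 2) at x(17).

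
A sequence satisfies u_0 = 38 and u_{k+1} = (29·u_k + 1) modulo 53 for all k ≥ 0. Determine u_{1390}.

51

Listing terms: u_0 = 38,  u_1 = 43,  u_2 = 29,  u_3 = 47,  u_4 = 39,  u_5 = 19,  u_6 = 22,  u_7 = 3,  u_8 = 35,  u_9 = 9,  u_{10} = 50,  u_{11} = 20,  u_{12} = 51,  u_{13} = 49,  u_{14} = 44,  u_{15} = 5,  u_{16} = 40,  u_{17} = 48,  u_{18} = 15,  u_{19} = 12,  u_{20} = 31,  u_{21} = 52,  u_{22} = 25,  u_{23} = 37,  u_{24} = 14,  u_{25} = 36,  u_{26} = 38.
Since u_{26} = u_0 = 38, the sequence is periodic with period 26.
So u_{1390} = u_{0 + ((1390-0) mod 26)} = u_{12} = 51.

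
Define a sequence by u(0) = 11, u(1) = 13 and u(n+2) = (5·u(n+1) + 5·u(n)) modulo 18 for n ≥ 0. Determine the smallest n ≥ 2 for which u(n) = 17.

3

Listing terms: u(0) = 11; u(1) = 13; u(2) = 12; u(3) = 17; u(4) = 1; u(5) = 0; u(6) = 5; u(7) = 7; u(8) = 6; u(9) = 11; u(10) = 13.
Since (u(9), u(10)) = (u(0), u(1)) = (11, 13) (two consecutive terms determine the rest), the sequence is periodic with period 9.
The value 17 first appears (with n ≥ 2) at u(3).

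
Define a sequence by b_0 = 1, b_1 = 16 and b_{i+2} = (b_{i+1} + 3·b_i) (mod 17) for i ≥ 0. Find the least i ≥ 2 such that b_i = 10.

We have b_0 = 1, b_1 = 16, b_2 = 2, b_3 = 16, b_4 = 5, b_5 = 2, b_6 = 0, b_7 = 6, b_8 = 6, b_9 = 7, b_{10} = 8, b_{11} = 12, b_{12} = 2, b_{13} = 4, b_{14} = 10, b_{15} = 5, b_{16} = 1, b_{17} = 16.
Since (b_{16}, b_{17}) = (b_0, b_1) = (1, 16) (two consecutive terms determine the rest), the sequence is periodic with period 16.
The value 10 first appears (with i ≥ 2) at b_{14}.

14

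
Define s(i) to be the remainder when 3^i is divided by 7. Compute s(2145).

s(1) = 3,  s(2) = 2,  s(3) = 6,  s(4) = 4,  s(5) = 5,  s(6) = 1,  s(7) = 3.
The sequence repeats with period 6.
(2145 - 1) mod 6 = 2, so s(2145) = s(3) = 6.

6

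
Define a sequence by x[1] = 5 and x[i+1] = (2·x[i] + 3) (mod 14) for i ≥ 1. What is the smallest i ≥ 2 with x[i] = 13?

2

Listing terms: x[1] = 5; x[2] = 13; x[3] = 1; x[4] = 5.
Since x[4] = x[1] = 5, the sequence is periodic with period 3.
The value 13 first appears (with i ≥ 2) at x[2].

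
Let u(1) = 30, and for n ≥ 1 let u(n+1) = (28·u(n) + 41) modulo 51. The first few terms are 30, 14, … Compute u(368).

Listing terms: u(1) = 30,  u(2) = 14,  u(3) = 25,  u(4) = 27,  u(5) = 32,  u(6) = 19,  u(7) = 12,  u(8) = 20,  u(9) = 40,  u(10) = 39,  u(11) = 11,  u(12) = 43,  u(13) = 21,  u(14) = 17,  u(15) = 7,  u(16) = 33,  u(17) = 47,  u(18) = 31,  u(19) = 42,  u(20) = 44,  u(21) = 49,  u(22) = 36,  u(23) = 29,  u(24) = 37,  u(25) = 6,  u(26) = 5,  u(27) = 28,  u(28) = 9,  u(29) = 38,  u(30) = 34,  u(31) = 24,  u(32) = 50,  u(33) = 13,  u(34) = 48,  u(35) = 8,  u(36) = 10,  u(37) = 15,  u(38) = 2,  u(39) = 46,  u(40) = 3,  u(41) = 23,  u(42) = 22,  u(43) = 45,  u(44) = 26,  u(45) = 4,  u(46) = 0,  u(47) = 41,  u(48) = 16,  u(49) = 30.
Since u(49) = u(1) = 30, the sequence is periodic with period 48.
(368 - 1) mod 48 = 31, so u(368) = u(32) = 50.

50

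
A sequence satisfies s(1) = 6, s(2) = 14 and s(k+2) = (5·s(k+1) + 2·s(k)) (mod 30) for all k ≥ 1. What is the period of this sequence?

24

Listing terms: s(1) = 6,  s(2) = 14,  s(3) = 22,  s(4) = 18,  s(5) = 14,  s(6) = 16,  s(7) = 18,  s(8) = 2,  s(9) = 16,  s(10) = 24,  s(11) = 2,  s(12) = 28,  s(13) = 24,  s(14) = 26,  s(15) = 28,  s(16) = 12,  s(17) = 26,  s(18) = 4,  s(19) = 12,  s(20) = 8,  s(21) = 4,  s(22) = 6,  s(23) = 8,  s(24) = 22,  s(25) = 6,  s(26) = 14.
Since (s(25), s(26)) = (s(1), s(2)) = (6, 14) (two consecutive terms determine the rest), the sequence is periodic with period 24.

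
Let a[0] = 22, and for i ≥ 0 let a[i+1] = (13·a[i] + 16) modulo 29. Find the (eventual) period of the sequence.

14

a[0] = 22,  a[1] = 12,  a[2] = 27,  a[3] = 19,  a[4] = 2,  a[5] = 13,  a[6] = 11,  a[7] = 14,  a[8] = 24,  a[9] = 9,  a[10] = 17,  a[11] = 5,  a[12] = 23,  a[13] = 25,  a[14] = 22.
Since a[14] = a[0] = 22, the sequence is periodic with period 14.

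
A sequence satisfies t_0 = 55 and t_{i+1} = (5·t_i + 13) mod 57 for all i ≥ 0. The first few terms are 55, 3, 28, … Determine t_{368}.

16

t_0 = 55; t_1 = 3; t_2 = 28; t_3 = 39; t_4 = 37; t_5 = 27; t_6 = 34; t_7 = 12; t_8 = 16; t_9 = 36; t_{10} = 22; t_{11} = 9; t_{12} = 1; t_{13} = 18; t_{14} = 46; t_{15} = 15; t_{16} = 31; t_{17} = 54; t_{18} = 55.
Since t_{18} = t_0 = 55, the sequence is periodic with period 18.
(368 - 0) mod 18 = 8, so t_{368} = t_8 = 16.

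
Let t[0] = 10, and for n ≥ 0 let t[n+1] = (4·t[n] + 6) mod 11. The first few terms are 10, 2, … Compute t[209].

1

Listing terms: t[0] = 10,  t[1] = 2,  t[2] = 3,  t[3] = 7,  t[4] = 1,  t[5] = 10.
Since t[5] = t[0] = 10, the sequence is periodic with period 5.
(209 - 0) mod 5 = 4, so t[209] = t[4] = 1.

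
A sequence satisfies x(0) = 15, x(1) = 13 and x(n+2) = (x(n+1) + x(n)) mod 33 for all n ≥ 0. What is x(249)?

Computing terms: x(0) = 15,  x(1) = 13,  x(2) = 28,  x(3) = 8,  x(4) = 3,  x(5) = 11,  x(6) = 14,  x(7) = 25,  x(8) = 6,  x(9) = 31,  x(10) = 4,  x(11) = 2,  x(12) = 6,  x(13) = 8,  x(14) = 14,  x(15) = 22,  x(16) = 3,  x(17) = 25,  x(18) = 28,  x(19) = 20,  x(20) = 15,  x(21) = 2,  x(22) = 17,  x(23) = 19,  x(24) = 3,  x(25) = 22,  x(26) = 25,  x(27) = 14,  x(28) = 6,  x(29) = 20,  x(30) = 26,  x(31) = 13,  x(32) = 6,  x(33) = 19,  x(34) = 25,  x(35) = 11,  x(36) = 3,  x(37) = 14,  x(38) = 17,  x(39) = 31,  x(40) = 15,  x(41) = 13.
Since (x(40), x(41)) = (x(0), x(1)) = (15, 13) (two consecutive terms determine the rest), the sequence is periodic with period 40.
So x(249) = x(0 + ((249-0) mod 40)) = x(9) = 31.

31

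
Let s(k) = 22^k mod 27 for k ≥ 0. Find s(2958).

19

Listing terms: s(0) = 1,  s(1) = 22,  s(2) = 25,  s(3) = 10,  s(4) = 4,  s(5) = 7,  s(6) = 19,  s(7) = 13,  s(8) = 16,  s(9) = 1.
The sequence repeats with period 9.
(2958 - 0) mod 9 = 6, so s(2958) = s(6) = 19.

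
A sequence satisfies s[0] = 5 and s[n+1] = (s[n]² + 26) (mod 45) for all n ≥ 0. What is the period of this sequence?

6

s[0] = 5; s[1] = 6; s[2] = 17; s[3] = 0; s[4] = 26; s[5] = 27; s[6] = 35; s[7] = 36; s[8] = 17.
Since s[8] = s[2] = 17, the sequence is eventually periodic: after a pre-period of length 2 it cycles with period 6.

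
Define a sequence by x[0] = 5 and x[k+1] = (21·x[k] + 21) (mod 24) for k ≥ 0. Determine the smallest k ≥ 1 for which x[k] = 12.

3

We have x[0] = 5; x[1] = 6; x[2] = 3; x[3] = 12; x[4] = 9; x[5] = 18; x[6] = 15; x[7] = 0; x[8] = 21; x[9] = 6.
Since x[9] = x[1] = 6, the sequence is eventually periodic: after a pre-period of length 1 it cycles with period 8.
The value 12 first appears (with k ≥ 1) at x[3].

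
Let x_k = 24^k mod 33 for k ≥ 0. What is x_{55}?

21

We have x_0 = 1,  x_1 = 24,  x_2 = 15,  x_3 = 30,  x_4 = 27,  x_5 = 21,  x_6 = 9,  x_7 = 18,  x_8 = 3,  x_9 = 6,  x_{10} = 12,  x_{11} = 24.
Since x_{11} = x_1 = 24, the sequence is eventually periodic: after a pre-period of length 1 it cycles with period 10.
For k ≥ 1, x_k depends only on (k - 1) mod 10. (55 - 1) mod 10 = 4, so x_{55} = x_5 = 21.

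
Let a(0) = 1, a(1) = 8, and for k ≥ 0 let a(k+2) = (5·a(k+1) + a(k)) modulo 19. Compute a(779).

16

a(0) = 1,  a(1) = 8,  a(2) = 3,  a(3) = 4,  a(4) = 4,  a(5) = 5,  a(6) = 10,  a(7) = 17,  a(8) = 0,  a(9) = 17,  a(10) = 9,  a(11) = 5,  a(12) = 15,  a(13) = 4,  a(14) = 16,  a(15) = 8,  a(16) = 18,  a(17) = 3,  a(18) = 14,  a(19) = 16,  a(20) = 18,  a(21) = 11,  a(22) = 16,  a(23) = 15,  a(24) = 15,  a(25) = 14,  a(26) = 9,  a(27) = 2,  a(28) = 0,  a(29) = 2,  a(30) = 10,  a(31) = 14,  a(32) = 4,  a(33) = 15,  a(34) = 3,  a(35) = 11,  a(36) = 1,  a(37) = 16,  a(38) = 5,  a(39) = 3,  a(40) = 1,  a(41) = 8.
The sequence repeats with period 40.
So a(779) = a(0 + ((779-0) mod 40)) = a(19) = 16.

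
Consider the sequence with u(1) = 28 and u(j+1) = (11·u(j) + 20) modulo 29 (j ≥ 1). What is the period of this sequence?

28

We have u(1) = 28,  u(2) = 9,  u(3) = 3,  u(4) = 24,  u(5) = 23,  u(6) = 12,  u(7) = 7,  u(8) = 10,  u(9) = 14,  u(10) = 0,  u(11) = 20,  u(12) = 8,  u(13) = 21,  u(14) = 19,  u(15) = 26,  u(16) = 16,  u(17) = 22,  u(18) = 1,  u(19) = 2,  u(20) = 13,  u(21) = 18,  u(22) = 15,  u(23) = 11,  u(24) = 25,  u(25) = 5,  u(26) = 17,  u(27) = 4,  u(28) = 6,  u(29) = 28.
Since u(29) = u(1) = 28, the sequence is periodic with period 28.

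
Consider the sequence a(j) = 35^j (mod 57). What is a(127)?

35

We have a(0) = 1; a(1) = 35; a(2) = 28; a(3) = 11; a(4) = 43; a(5) = 23; a(6) = 7; a(7) = 17; a(8) = 25; a(9) = 20; a(10) = 16; a(11) = 47; a(12) = 49; a(13) = 5; a(14) = 4; a(15) = 26; a(16) = 55; a(17) = 44; a(18) = 1.
Since a(18) = a(0) = 1, the sequence is periodic with period 18.
So a(127) = a(0 + ((127-0) mod 18)) = a(1) = 35.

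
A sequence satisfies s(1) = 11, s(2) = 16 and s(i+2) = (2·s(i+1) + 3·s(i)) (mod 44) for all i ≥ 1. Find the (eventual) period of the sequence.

We have s(1) = 11; s(2) = 16; s(3) = 21; s(4) = 2; s(5) = 23; s(6) = 8; s(7) = 41; s(8) = 18; s(9) = 27; s(10) = 20; s(11) = 33; s(12) = 38; s(13) = 43; s(14) = 24; s(15) = 1; s(16) = 30; s(17) = 19; s(18) = 40; s(19) = 5; s(20) = 42; s(21) = 11; s(22) = 16.
The sequence repeats with period 20.

20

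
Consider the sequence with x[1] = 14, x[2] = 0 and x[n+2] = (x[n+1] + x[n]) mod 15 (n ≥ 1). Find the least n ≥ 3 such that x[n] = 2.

Listing terms: x[1] = 14, x[2] = 0, x[3] = 14, x[4] = 14, x[5] = 13, x[6] = 12, x[7] = 10, x[8] = 7, x[9] = 2, x[10] = 9, x[11] = 11, x[12] = 5, x[13] = 1, x[14] = 6, x[15] = 7, x[16] = 13, x[17] = 5, x[18] = 3, x[19] = 8, x[20] = 11, x[21] = 4, x[22] = 0, x[23] = 4, x[24] = 4, x[25] = 8, x[26] = 12, x[27] = 5, x[28] = 2, x[29] = 7, x[30] = 9, x[31] = 1, x[32] = 10, x[33] = 11, x[34] = 6, x[35] = 2, x[36] = 8, x[37] = 10, x[38] = 3, x[39] = 13, x[40] = 1, x[41] = 14, x[42] = 0.
The sequence repeats with period 40.
The value 2 first appears (with n ≥ 3) at x[9].

9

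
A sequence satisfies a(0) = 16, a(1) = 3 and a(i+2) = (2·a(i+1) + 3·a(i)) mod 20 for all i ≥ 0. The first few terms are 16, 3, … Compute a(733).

a(0) = 16,  a(1) = 3,  a(2) = 14,  a(3) = 17,  a(4) = 16,  a(5) = 3.
Since (a(4), a(5)) = (a(0), a(1)) = (16, 3) (two consecutive terms determine the rest), the sequence is periodic with period 4.
(733 - 0) mod 4 = 1, so a(733) = a(1) = 3.

3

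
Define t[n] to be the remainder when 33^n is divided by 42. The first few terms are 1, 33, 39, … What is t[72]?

15

t[0] = 1; t[1] = 33; t[2] = 39; t[3] = 27; t[4] = 9; t[5] = 3; t[6] = 15; t[7] = 33.
Since t[7] = t[1] = 33, the sequence is eventually periodic: after a pre-period of length 1 it cycles with period 6.
For n ≥ 1, t[n] depends only on (n - 1) mod 6. (72 - 1) mod 6 = 5, so t[72] = t[6] = 15.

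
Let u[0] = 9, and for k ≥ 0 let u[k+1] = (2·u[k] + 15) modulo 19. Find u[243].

Computing terms: u[0] = 9,  u[1] = 14,  u[2] = 5,  u[3] = 6,  u[4] = 8,  u[5] = 12,  u[6] = 1,  u[7] = 17,  u[8] = 11,  u[9] = 18,  u[10] = 13,  u[11] = 3,  u[12] = 2,  u[13] = 0,  u[14] = 15,  u[15] = 7,  u[16] = 10,  u[17] = 16,  u[18] = 9.
The sequence repeats with period 18.
So u[243] = u[0 + ((243-0) mod 18)] = u[9] = 18.

18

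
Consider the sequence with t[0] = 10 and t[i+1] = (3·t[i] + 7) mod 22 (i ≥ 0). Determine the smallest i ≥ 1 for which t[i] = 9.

We have t[0] = 10; t[1] = 15; t[2] = 8; t[3] = 9; t[4] = 12; t[5] = 21; t[6] = 4; t[7] = 19; t[8] = 20; t[9] = 1; t[10] = 10.
The sequence repeats with period 10.
The value 9 first appears (with i ≥ 1) at t[3].

3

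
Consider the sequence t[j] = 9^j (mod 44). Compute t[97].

37

t[1] = 9, t[2] = 37, t[3] = 25, t[4] = 5, t[5] = 1, t[6] = 9.
Since t[6] = t[1] = 9, the sequence is periodic with period 5.
(97 - 1) mod 5 = 1, so t[97] = t[2] = 37.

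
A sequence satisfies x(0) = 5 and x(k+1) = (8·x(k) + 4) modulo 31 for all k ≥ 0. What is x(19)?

Listing terms: x(0) = 5; x(1) = 13; x(2) = 15; x(3) = 0; x(4) = 4; x(5) = 5.
The sequence repeats with period 5.
(19 - 0) mod 5 = 4, so x(19) = x(4) = 4.

4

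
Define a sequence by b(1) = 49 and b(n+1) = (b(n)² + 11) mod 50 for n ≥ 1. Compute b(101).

b(1) = 49, b(2) = 12, b(3) = 5, b(4) = 36, b(5) = 7, b(6) = 10, b(7) = 11, b(8) = 32, b(9) = 35, b(10) = 36.
Since b(10) = b(4) = 36, the sequence is eventually periodic: after a pre-period of length 3 it cycles with period 6.
For n ≥ 4, b(n) depends only on (n - 4) mod 6. (101 - 4) mod 6 = 1, so b(101) = b(5) = 7.

7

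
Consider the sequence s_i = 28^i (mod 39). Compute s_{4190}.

s_1 = 28; s_2 = 4; s_3 = 34; s_4 = 16; s_5 = 19; s_6 = 25; s_7 = 37; s_8 = 22; s_9 = 31; s_{10} = 10; s_{11} = 7; s_{12} = 1; s_{13} = 28.
The sequence repeats with period 12.
So s_{4190} = s_{1 + ((4190-1) mod 12)} = s_2 = 4.

4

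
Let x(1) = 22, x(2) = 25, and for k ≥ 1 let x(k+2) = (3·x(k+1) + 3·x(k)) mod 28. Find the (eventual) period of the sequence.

x(1) = 22; x(2) = 25; x(3) = 1; x(4) = 22; x(5) = 13; x(6) = 21; x(7) = 18; x(8) = 5; x(9) = 13; x(10) = 26; x(11) = 5; x(12) = 9; x(13) = 14; x(14) = 13; x(15) = 25; x(16) = 2; x(17) = 25; x(18) = 25; x(19) = 10; x(20) = 21; x(21) = 9; x(22) = 6; x(23) = 17; x(24) = 13; x(25) = 6; x(26) = 1; x(27) = 21; x(28) = 10; x(29) = 9; x(30) = 1; x(31) = 2; x(32) = 9; x(33) = 5; x(34) = 14; x(35) = 1; x(36) = 17; x(37) = 26; x(38) = 17; x(39) = 17; x(40) = 18; x(41) = 21; x(42) = 5; x(43) = 22; x(44) = 25.
Since (x(43), x(44)) = (x(1), x(2)) = (22, 25) (two consecutive terms determine the rest), the sequence is periodic with period 42.

42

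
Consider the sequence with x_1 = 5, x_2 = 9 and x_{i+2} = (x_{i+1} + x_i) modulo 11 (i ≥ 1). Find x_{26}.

5

Computing terms: x_1 = 5, x_2 = 9, x_3 = 3, x_4 = 1, x_5 = 4, x_6 = 5, x_7 = 9.
The sequence repeats with period 5.
So x_{26} = x_{1 + ((26-1) mod 5)} = x_1 = 5.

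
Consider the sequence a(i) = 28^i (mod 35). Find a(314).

We have a(1) = 28, a(2) = 14, a(3) = 7, a(4) = 21, a(5) = 28.
Since a(5) = a(1) = 28, the sequence is periodic with period 4.
(314 - 1) mod 4 = 1, so a(314) = a(2) = 14.

14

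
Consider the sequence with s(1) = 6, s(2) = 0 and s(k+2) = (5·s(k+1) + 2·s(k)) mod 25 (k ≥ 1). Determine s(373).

We have s(1) = 6, s(2) = 0, s(3) = 12, s(4) = 10, s(5) = 24, s(6) = 15, s(7) = 23, s(8) = 20, s(9) = 21, s(10) = 20, s(11) = 17, s(12) = 0, s(13) = 9, s(14) = 20, s(15) = 18, s(16) = 5, s(17) = 11, s(18) = 15, s(19) = 22, s(20) = 15, s(21) = 19, s(22) = 0, s(23) = 13, s(24) = 15, s(25) = 1, s(26) = 10, s(27) = 2, s(28) = 5, s(29) = 4, s(30) = 5, s(31) = 8, s(32) = 0, s(33) = 16, s(34) = 5, s(35) = 7, s(36) = 20, s(37) = 14, s(38) = 10, s(39) = 3, s(40) = 10, s(41) = 6, s(42) = 0.
The sequence repeats with period 40.
So s(373) = s(1 + ((373-1) mod 40)) = s(13) = 9.

9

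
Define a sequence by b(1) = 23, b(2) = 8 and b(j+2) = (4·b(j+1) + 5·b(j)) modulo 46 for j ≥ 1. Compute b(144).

0

b(1) = 23; b(2) = 8; b(3) = 9; b(4) = 30; b(5) = 27; b(6) = 28; b(7) = 17; b(8) = 24; b(9) = 43; b(10) = 16; b(11) = 3; b(12) = 0; b(13) = 15; b(14) = 14; b(15) = 39; b(16) = 42; b(17) = 41; b(18) = 6; b(19) = 45; b(20) = 26; b(21) = 7; b(22) = 20; b(23) = 23; b(24) = 8.
The sequence repeats with period 22.
So b(144) = b(1 + ((144-1) mod 22)) = b(12) = 0.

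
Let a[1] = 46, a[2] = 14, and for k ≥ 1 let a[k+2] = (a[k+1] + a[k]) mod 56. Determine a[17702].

54

We have a[1] = 46,  a[2] = 14,  a[3] = 4,  a[4] = 18,  a[5] = 22,  a[6] = 40,  a[7] = 6,  a[8] = 46,  a[9] = 52,  a[10] = 42,  a[11] = 38,  a[12] = 24,  a[13] = 6,  a[14] = 30,  a[15] = 36,  a[16] = 10,  a[17] = 46,  a[18] = 0,  a[19] = 46,  a[20] = 46,  a[21] = 36,  a[22] = 26,  a[23] = 6,  a[24] = 32,  a[25] = 38,  a[26] = 14,  a[27] = 52,  a[28] = 10,  a[29] = 6,  a[30] = 16,  a[31] = 22,  a[32] = 38,  a[33] = 4,  a[34] = 42,  a[35] = 46,  a[36] = 32,  a[37] = 22,  a[38] = 54,  a[39] = 20,  a[40] = 18,  a[41] = 38,  a[42] = 0,  a[43] = 38,  a[44] = 38,  a[45] = 20,  a[46] = 2,  a[47] = 22,  a[48] = 24,  a[49] = 46,  a[50] = 14.
Since (a[49], a[50]) = (a[1], a[2]) = (46, 14) (two consecutive terms determine the rest), the sequence is periodic with period 48.
So a[17702] = a[1 + ((17702-1) mod 48)] = a[38] = 54.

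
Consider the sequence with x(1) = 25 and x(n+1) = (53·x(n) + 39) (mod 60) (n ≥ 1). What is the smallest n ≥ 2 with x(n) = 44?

x(1) = 25, x(2) = 44, x(3) = 31, x(4) = 2, x(5) = 25.
The sequence repeats with period 4.
The value 44 first appears (with n ≥ 2) at x(2).

2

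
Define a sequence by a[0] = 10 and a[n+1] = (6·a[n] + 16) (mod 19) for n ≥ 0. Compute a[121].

We have a[0] = 10; a[1] = 0; a[2] = 16; a[3] = 17; a[4] = 4; a[5] = 2; a[6] = 9; a[7] = 13; a[8] = 18; a[9] = 10.
Since a[9] = a[0] = 10, the sequence is periodic with period 9.
(121 - 0) mod 9 = 4, so a[121] = a[4] = 4.

4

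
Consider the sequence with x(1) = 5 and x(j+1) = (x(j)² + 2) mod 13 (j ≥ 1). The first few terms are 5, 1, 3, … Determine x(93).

Computing terms: x(1) = 5,  x(2) = 1,  x(3) = 3,  x(4) = 11,  x(5) = 6,  x(6) = 12,  x(7) = 3.
Since x(7) = x(3) = 3, the sequence is eventually periodic: after a pre-period of length 2 it cycles with period 4.
For j ≥ 3, x(j) depends only on (j - 3) mod 4. (93 - 3) mod 4 = 2, so x(93) = x(5) = 6.

6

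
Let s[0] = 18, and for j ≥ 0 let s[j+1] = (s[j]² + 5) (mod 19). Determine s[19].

14

We have s[0] = 18, s[1] = 6, s[2] = 3, s[3] = 14, s[4] = 11, s[5] = 12, s[6] = 16, s[7] = 14.
Since s[7] = s[3] = 14, the sequence is eventually periodic: after a pre-period of length 3 it cycles with period 4.
For j ≥ 3, s[j] depends only on (j - 3) mod 4. (19 - 3) mod 4 = 0, so s[19] = s[3] = 14.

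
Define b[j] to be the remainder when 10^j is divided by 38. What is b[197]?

Listing terms: b[0] = 1, b[1] = 10, b[2] = 24, b[3] = 12, b[4] = 6, b[5] = 22, b[6] = 30, b[7] = 34, b[8] = 36, b[9] = 18, b[10] = 28, b[11] = 14, b[12] = 26, b[13] = 32, b[14] = 16, b[15] = 8, b[16] = 4, b[17] = 2, b[18] = 20, b[19] = 10.
Since b[19] = b[1] = 10, the sequence is eventually periodic: after a pre-period of length 1 it cycles with period 18.
For j ≥ 1, b[j] depends only on (j - 1) mod 18. (197 - 1) mod 18 = 16, so b[197] = b[17] = 2.

2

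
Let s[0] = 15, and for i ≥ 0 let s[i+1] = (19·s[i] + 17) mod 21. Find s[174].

15

We have s[0] = 15; s[1] = 8; s[2] = 1; s[3] = 15.
Since s[3] = s[0] = 15, the sequence is periodic with period 3.
(174 - 0) mod 3 = 0, so s[174] = s[0] = 15.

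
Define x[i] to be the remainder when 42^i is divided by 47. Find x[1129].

25

Listing terms: x[1] = 42,  x[2] = 25,  x[3] = 16,  x[4] = 14,  x[5] = 24,  x[6] = 21,  x[7] = 36,  x[8] = 8,  x[9] = 7,  x[10] = 12,  x[11] = 34,  x[12] = 18,  x[13] = 4,  x[14] = 27,  x[15] = 6,  x[16] = 17,  x[17] = 9,  x[18] = 2,  x[19] = 37,  x[20] = 3,  x[21] = 32,  x[22] = 28,  x[23] = 1,  x[24] = 42.
Since x[24] = x[1] = 42, the sequence is periodic with period 23.
(1129 - 1) mod 23 = 1, so x[1129] = x[2] = 25.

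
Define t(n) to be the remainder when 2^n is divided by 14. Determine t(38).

4

We have t(0) = 1,  t(1) = 2,  t(2) = 4,  t(3) = 8,  t(4) = 2.
Since t(4) = t(1) = 2, the sequence is eventually periodic: after a pre-period of length 1 it cycles with period 3.
For n ≥ 1, t(n) depends only on (n - 1) mod 3. (38 - 1) mod 3 = 1, so t(38) = t(2) = 4.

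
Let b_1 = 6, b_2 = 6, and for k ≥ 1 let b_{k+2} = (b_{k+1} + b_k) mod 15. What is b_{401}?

We have b_1 = 6,  b_2 = 6,  b_3 = 12,  b_4 = 3,  b_5 = 0,  b_6 = 3,  b_7 = 3,  b_8 = 6,  b_9 = 9,  b_{10} = 0,  b_{11} = 9,  b_{12} = 9,  b_{13} = 3,  b_{14} = 12,  b_{15} = 0,  b_{16} = 12,  b_{17} = 12,  b_{18} = 9,  b_{19} = 6,  b_{20} = 0,  b_{21} = 6,  b_{22} = 6.
Since (b_{21}, b_{22}) = (b_1, b_2) = (6, 6) (two consecutive terms determine the rest), the sequence is periodic with period 20.
(401 - 1) mod 20 = 0, so b_{401} = b_1 = 6.

6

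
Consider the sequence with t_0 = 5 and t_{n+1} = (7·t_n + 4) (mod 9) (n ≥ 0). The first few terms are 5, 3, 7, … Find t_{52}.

0

t_0 = 5, t_1 = 3, t_2 = 7, t_3 = 8, t_4 = 6, t_5 = 1, t_6 = 2, t_7 = 0, t_8 = 4, t_9 = 5.
The sequence repeats with period 9.
(52 - 0) mod 9 = 7, so t_{52} = t_7 = 0.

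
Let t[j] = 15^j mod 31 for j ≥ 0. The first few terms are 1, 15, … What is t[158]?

4

We have t[0] = 1,  t[1] = 15,  t[2] = 8,  t[3] = 27,  t[4] = 2,  t[5] = 30,  t[6] = 16,  t[7] = 23,  t[8] = 4,  t[9] = 29,  t[10] = 1.
The sequence repeats with period 10.
So t[158] = t[0 + ((158-0) mod 10)] = t[8] = 4.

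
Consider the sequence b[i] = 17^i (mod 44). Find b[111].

Listing terms: b[1] = 17; b[2] = 25; b[3] = 29; b[4] = 9; b[5] = 21; b[6] = 5; b[7] = 41; b[8] = 37; b[9] = 13; b[10] = 1; b[11] = 17.
Since b[11] = b[1] = 17, the sequence is periodic with period 10.
(111 - 1) mod 10 = 0, so b[111] = b[1] = 17.

17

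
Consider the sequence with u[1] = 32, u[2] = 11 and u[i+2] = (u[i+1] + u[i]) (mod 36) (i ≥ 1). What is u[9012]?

3

Listing terms: u[1] = 32, u[2] = 11, u[3] = 7, u[4] = 18, u[5] = 25, u[6] = 7, u[7] = 32, u[8] = 3, u[9] = 35, u[10] = 2, u[11] = 1, u[12] = 3, u[13] = 4, u[14] = 7, u[15] = 11, u[16] = 18, u[17] = 29, u[18] = 11, u[19] = 4, u[20] = 15, u[21] = 19, u[22] = 34, u[23] = 17, u[24] = 15, u[25] = 32, u[26] = 11.
Since (u[25], u[26]) = (u[1], u[2]) = (32, 11) (two consecutive terms determine the rest), the sequence is periodic with period 24.
So u[9012] = u[1 + ((9012-1) mod 24)] = u[12] = 3.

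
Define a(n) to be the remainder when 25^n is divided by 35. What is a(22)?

25

Listing terms: a(1) = 25, a(2) = 30, a(3) = 15, a(4) = 25.
Since a(4) = a(1) = 25, the sequence is periodic with period 3.
(22 - 1) mod 3 = 0, so a(22) = a(1) = 25.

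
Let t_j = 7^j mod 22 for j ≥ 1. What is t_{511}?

Listing terms: t_1 = 7,  t_2 = 5,  t_3 = 13,  t_4 = 3,  t_5 = 21,  t_6 = 15,  t_7 = 17,  t_8 = 9,  t_9 = 19,  t_{10} = 1,  t_{11} = 7.
Since t_{11} = t_1 = 7, the sequence is periodic with period 10.
(511 - 1) mod 10 = 0, so t_{511} = t_1 = 7.

7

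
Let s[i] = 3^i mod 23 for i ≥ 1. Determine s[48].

12

s[1] = 3, s[2] = 9, s[3] = 4, s[4] = 12, s[5] = 13, s[6] = 16, s[7] = 2, s[8] = 6, s[9] = 18, s[10] = 8, s[11] = 1, s[12] = 3.
The sequence repeats with period 11.
(48 - 1) mod 11 = 3, so s[48] = s[4] = 12.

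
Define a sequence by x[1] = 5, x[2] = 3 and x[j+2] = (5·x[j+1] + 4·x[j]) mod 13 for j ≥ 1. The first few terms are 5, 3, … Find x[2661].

6

x[1] = 5,  x[2] = 3,  x[3] = 9,  x[4] = 5,  x[5] = 9,  x[6] = 0,  x[7] = 10,  x[8] = 11,  x[9] = 4,  x[10] = 12,  x[11] = 11,  x[12] = 12,  x[13] = 0,  x[14] = 9,  x[15] = 6,  x[16] = 1,  x[17] = 3,  x[18] = 6,  x[19] = 3,  x[20] = 0,  x[21] = 12,  x[22] = 8,  x[23] = 10,  x[24] = 4,  x[25] = 8,  x[26] = 4,  x[27] = 0,  x[28] = 3,  x[29] = 2,  x[30] = 9,  x[31] = 1,  x[32] = 2,  x[33] = 1,  x[34] = 0,  x[35] = 4,  x[36] = 7,  x[37] = 12,  x[38] = 10,  x[39] = 7,  x[40] = 10,  x[41] = 0,  x[42] = 1,  x[43] = 5,  x[44] = 3.
The sequence repeats with period 42.
So x[2661] = x[1 + ((2661-1) mod 42)] = x[15] = 6.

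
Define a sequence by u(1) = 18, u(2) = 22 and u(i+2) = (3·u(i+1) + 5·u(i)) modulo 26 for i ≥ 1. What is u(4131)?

0

Listing terms: u(1) = 18; u(2) = 22; u(3) = 0; u(4) = 6; u(5) = 18; u(6) = 6; u(7) = 4; u(8) = 16; u(9) = 16; u(10) = 24; u(11) = 22; u(12) = 4; u(13) = 18; u(14) = 22.
The sequence repeats with period 12.
So u(4131) = u(1 + ((4131-1) mod 12)) = u(3) = 0.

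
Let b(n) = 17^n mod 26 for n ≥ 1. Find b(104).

b(1) = 17, b(2) = 3, b(3) = 25, b(4) = 9, b(5) = 23, b(6) = 1, b(7) = 17.
Since b(7) = b(1) = 17, the sequence is periodic with period 6.
(104 - 1) mod 6 = 1, so b(104) = b(2) = 3.

3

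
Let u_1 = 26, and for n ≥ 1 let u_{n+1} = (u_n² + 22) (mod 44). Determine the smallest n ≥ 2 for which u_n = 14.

3

Computing terms: u_1 = 26,  u_2 = 38,  u_3 = 14,  u_4 = 42,  u_5 = 26.
The sequence repeats with period 4.
The value 14 first appears (with n ≥ 2) at u_3.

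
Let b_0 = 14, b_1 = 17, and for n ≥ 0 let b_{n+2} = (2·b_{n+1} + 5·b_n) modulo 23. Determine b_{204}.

Listing terms: b_0 = 14,  b_1 = 17,  b_2 = 12,  b_3 = 17,  b_4 = 2,  b_5 = 20,  b_6 = 4,  b_7 = 16,  b_8 = 6,  b_9 = 0,  b_{10} = 7,  b_{11} = 14,  b_{12} = 17.
Since (b_{11}, b_{12}) = (b_0, b_1) = (14, 17) (two consecutive terms determine the rest), the sequence is periodic with period 11.
So b_{204} = b_{0 + ((204-0) mod 11)} = b_6 = 4.

4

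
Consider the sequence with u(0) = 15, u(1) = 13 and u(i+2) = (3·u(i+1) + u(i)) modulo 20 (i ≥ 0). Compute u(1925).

12

We have u(0) = 15,  u(1) = 13,  u(2) = 14,  u(3) = 15,  u(4) = 19,  u(5) = 12,  u(6) = 15,  u(7) = 17,  u(8) = 6,  u(9) = 15,  u(10) = 11,  u(11) = 8,  u(12) = 15,  u(13) = 13.
Since (u(12), u(13)) = (u(0), u(1)) = (15, 13) (two consecutive terms determine the rest), the sequence is periodic with period 12.
So u(1925) = u(0 + ((1925-0) mod 12)) = u(5) = 12.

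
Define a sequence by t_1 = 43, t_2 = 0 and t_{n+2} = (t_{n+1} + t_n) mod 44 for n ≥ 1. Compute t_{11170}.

23

Computing terms: t_1 = 43; t_2 = 0; t_3 = 43; t_4 = 43; t_5 = 42; t_6 = 41; t_7 = 39; t_8 = 36; t_9 = 31; t_{10} = 23; t_{11} = 10; t_{12} = 33; t_{13} = 43; t_{14} = 32; t_{15} = 31; t_{16} = 19; t_{17} = 6; t_{18} = 25; t_{19} = 31; t_{20} = 12; t_{21} = 43; t_{22} = 11; t_{23} = 10; t_{24} = 21; t_{25} = 31; t_{26} = 8; t_{27} = 39; t_{28} = 3; t_{29} = 42; t_{30} = 1; t_{31} = 43; t_{32} = 0.
Since (t_{31}, t_{32}) = (t_1, t_2) = (43, 0) (two consecutive terms determine the rest), the sequence is periodic with period 30.
(11170 - 1) mod 30 = 9, so t_{11170} = t_{10} = 23.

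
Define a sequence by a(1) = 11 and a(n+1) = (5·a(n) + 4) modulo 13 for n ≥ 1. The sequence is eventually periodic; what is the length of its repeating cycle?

Listing terms: a(1) = 11, a(2) = 7, a(3) = 0, a(4) = 4, a(5) = 11.
Since a(5) = a(1) = 11, the sequence is periodic with period 4.

4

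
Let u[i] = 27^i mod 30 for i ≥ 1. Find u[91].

Computing terms: u[1] = 27, u[2] = 9, u[3] = 3, u[4] = 21, u[5] = 27.
Since u[5] = u[1] = 27, the sequence is periodic with period 4.
So u[91] = u[1 + ((91-1) mod 4)] = u[3] = 3.

3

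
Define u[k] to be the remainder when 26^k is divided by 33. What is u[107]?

We have u[0] = 1,  u[1] = 26,  u[2] = 16,  u[3] = 20,  u[4] = 25,  u[5] = 23,  u[6] = 4,  u[7] = 5,  u[8] = 31,  u[9] = 14,  u[10] = 1.
Since u[10] = u[0] = 1, the sequence is periodic with period 10.
(107 - 0) mod 10 = 7, so u[107] = u[7] = 5.

5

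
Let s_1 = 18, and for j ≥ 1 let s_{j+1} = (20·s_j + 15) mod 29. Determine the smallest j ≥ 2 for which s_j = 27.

Listing terms: s_1 = 18,  s_2 = 27,  s_3 = 4,  s_4 = 8,  s_5 = 1,  s_6 = 6,  s_7 = 19,  s_8 = 18.
The sequence repeats with period 7.
The value 27 first appears (with j ≥ 2) at s_2.

2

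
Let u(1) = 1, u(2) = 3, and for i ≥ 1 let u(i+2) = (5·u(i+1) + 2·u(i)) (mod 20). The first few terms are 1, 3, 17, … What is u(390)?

Listing terms: u(1) = 1, u(2) = 3, u(3) = 17, u(4) = 11, u(5) = 9, u(6) = 7, u(7) = 13, u(8) = 19, u(9) = 1, u(10) = 3.
Since (u(9), u(10)) = (u(1), u(2)) = (1, 3) (two consecutive terms determine the rest), the sequence is periodic with period 8.
So u(390) = u(1 + ((390-1) mod 8)) = u(6) = 7.

7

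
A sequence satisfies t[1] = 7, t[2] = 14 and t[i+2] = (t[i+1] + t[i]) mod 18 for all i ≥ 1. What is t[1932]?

t[1] = 7; t[2] = 14; t[3] = 3; t[4] = 17; t[5] = 2; t[6] = 1; t[7] = 3; t[8] = 4; t[9] = 7; t[10] = 11; t[11] = 0; t[12] = 11; t[13] = 11; t[14] = 4; t[15] = 15; t[16] = 1; t[17] = 16; t[18] = 17; t[19] = 15; t[20] = 14; t[21] = 11; t[22] = 7; t[23] = 0; t[24] = 7; t[25] = 7; t[26] = 14.
The sequence repeats with period 24.
(1932 - 1) mod 24 = 11, so t[1932] = t[12] = 11.

11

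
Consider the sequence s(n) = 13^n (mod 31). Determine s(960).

Computing terms: s(1) = 13, s(2) = 14, s(3) = 27, s(4) = 10, s(5) = 6, s(6) = 16, s(7) = 22, s(8) = 7, s(9) = 29, s(10) = 5, s(11) = 3, s(12) = 8, s(13) = 11, s(14) = 19, s(15) = 30, s(16) = 18, s(17) = 17, s(18) = 4, s(19) = 21, s(20) = 25, s(21) = 15, s(22) = 9, s(23) = 24, s(24) = 2, s(25) = 26, s(26) = 28, s(27) = 23, s(28) = 20, s(29) = 12, s(30) = 1, s(31) = 13.
Since s(31) = s(1) = 13, the sequence is periodic with period 30.
So s(960) = s(1 + ((960-1) mod 30)) = s(30) = 1.

1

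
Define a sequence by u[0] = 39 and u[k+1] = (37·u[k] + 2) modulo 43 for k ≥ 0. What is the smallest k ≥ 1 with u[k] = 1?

u[0] = 39,  u[1] = 26,  u[2] = 18,  u[3] = 23,  u[4] = 36,  u[5] = 1,  u[6] = 39.
The sequence repeats with period 6.
The value 1 first appears (with k ≥ 1) at u[5].

5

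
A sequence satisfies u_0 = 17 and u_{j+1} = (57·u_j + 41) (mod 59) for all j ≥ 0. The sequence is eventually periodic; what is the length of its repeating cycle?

29

We have u_0 = 17,  u_1 = 7,  u_2 = 27,  u_3 = 46,  u_4 = 8,  u_5 = 25,  u_6 = 50,  u_7 = 0,  u_8 = 41,  u_9 = 18,  u_{10} = 5,  u_{11} = 31,  u_{12} = 38,  u_{13} = 24,  u_{14} = 52,  u_{15} = 55,  u_{16} = 49,  u_{17} = 2,  u_{18} = 37,  u_{19} = 26,  u_{20} = 48,  u_{21} = 4,  u_{22} = 33,  u_{23} = 34,  u_{24} = 32,  u_{25} = 36,  u_{26} = 28,  u_{27} = 44,  u_{28} = 12,  u_{29} = 17.
The sequence repeats with period 29.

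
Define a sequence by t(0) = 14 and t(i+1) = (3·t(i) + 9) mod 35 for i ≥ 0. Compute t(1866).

7

t(0) = 14,  t(1) = 16,  t(2) = 22,  t(3) = 5,  t(4) = 24,  t(5) = 11,  t(6) = 7,  t(7) = 30,  t(8) = 29,  t(9) = 26,  t(10) = 17,  t(11) = 25,  t(12) = 14.
Since t(12) = t(0) = 14, the sequence is periodic with period 12.
(1866 - 0) mod 12 = 6, so t(1866) = t(6) = 7.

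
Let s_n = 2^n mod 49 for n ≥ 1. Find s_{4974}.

43

We have s_1 = 2, s_2 = 4, s_3 = 8, s_4 = 16, s_5 = 32, s_6 = 15, s_7 = 30, s_8 = 11, s_9 = 22, s_{10} = 44, s_{11} = 39, s_{12} = 29, s_{13} = 9, s_{14} = 18, s_{15} = 36, s_{16} = 23, s_{17} = 46, s_{18} = 43, s_{19} = 37, s_{20} = 25, s_{21} = 1, s_{22} = 2.
Since s_{22} = s_1 = 2, the sequence is periodic with period 21.
(4974 - 1) mod 21 = 17, so s_{4974} = s_{18} = 43.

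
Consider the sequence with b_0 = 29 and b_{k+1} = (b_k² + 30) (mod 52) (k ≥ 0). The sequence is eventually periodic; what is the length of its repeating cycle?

Listing terms: b_0 = 29; b_1 = 39; b_2 = 43; b_3 = 7; b_4 = 27; b_5 = 31; b_6 = 3; b_7 = 39.
Since b_7 = b_1 = 39, the sequence is eventually periodic: after a pre-period of length 1 it cycles with period 6.

6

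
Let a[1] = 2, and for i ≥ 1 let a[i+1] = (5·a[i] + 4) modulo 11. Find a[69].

0

Listing terms: a[1] = 2; a[2] = 3; a[3] = 8; a[4] = 0; a[5] = 4; a[6] = 2.
The sequence repeats with period 5.
So a[69] = a[1 + ((69-1) mod 5)] = a[4] = 0.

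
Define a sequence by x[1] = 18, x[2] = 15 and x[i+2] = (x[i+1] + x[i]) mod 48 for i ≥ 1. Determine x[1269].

45

Computing terms: x[1] = 18; x[2] = 15; x[3] = 33; x[4] = 0; x[5] = 33; x[6] = 33; x[7] = 18; x[8] = 3; x[9] = 21; x[10] = 24; x[11] = 45; x[12] = 21; x[13] = 18; x[14] = 39; x[15] = 9; x[16] = 0; x[17] = 9; x[18] = 9; x[19] = 18; x[20] = 27; x[21] = 45; x[22] = 24; x[23] = 21; x[24] = 45; x[25] = 18; x[26] = 15.
Since (x[25], x[26]) = (x[1], x[2]) = (18, 15) (two consecutive terms determine the rest), the sequence is periodic with period 24.
(1269 - 1) mod 24 = 20, so x[1269] = x[21] = 45.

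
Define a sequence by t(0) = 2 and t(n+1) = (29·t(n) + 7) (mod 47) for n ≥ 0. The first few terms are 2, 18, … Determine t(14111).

23

Listing terms: t(0) = 2, t(1) = 18, t(2) = 12, t(3) = 26, t(4) = 9, t(5) = 33, t(6) = 24, t(7) = 45, t(8) = 43, t(9) = 32, t(10) = 42, t(11) = 3, t(12) = 0, t(13) = 7, t(14) = 22, t(15) = 34, t(16) = 6, t(17) = 40, t(18) = 39, t(19) = 10, t(20) = 15, t(21) = 19, t(22) = 41, t(23) = 21, t(24) = 5, t(25) = 11, t(26) = 44, t(27) = 14, t(28) = 37, t(29) = 46, t(30) = 25, t(31) = 27, t(32) = 38, t(33) = 28, t(34) = 20, t(35) = 23, t(36) = 16, t(37) = 1, t(38) = 36, t(39) = 17, t(40) = 30, t(41) = 31, t(42) = 13, t(43) = 8, t(44) = 4, t(45) = 29, t(46) = 2.
The sequence repeats with period 46.
(14111 - 0) mod 46 = 35, so t(14111) = t(35) = 23.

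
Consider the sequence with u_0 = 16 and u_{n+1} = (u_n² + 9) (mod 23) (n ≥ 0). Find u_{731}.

10

We have u_0 = 16; u_1 = 12; u_2 = 15; u_3 = 4; u_4 = 2; u_5 = 13; u_6 = 17; u_7 = 22; u_8 = 10; u_9 = 17.
Since u_9 = u_6 = 17, the sequence is eventually periodic: after a pre-period of length 6 it cycles with period 3.
For n ≥ 6, u_n depends only on (n - 6) mod 3. (731 - 6) mod 3 = 2, so u_{731} = u_8 = 10.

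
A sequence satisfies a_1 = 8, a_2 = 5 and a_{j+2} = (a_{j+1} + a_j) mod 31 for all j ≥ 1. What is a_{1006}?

Computing terms: a_1 = 8; a_2 = 5; a_3 = 13; a_4 = 18; a_5 = 0; a_6 = 18; a_7 = 18; a_8 = 5; a_9 = 23; a_{10} = 28; a_{11} = 20; a_{12} = 17; a_{13} = 6; a_{14} = 23; a_{15} = 29; a_{16} = 21; a_{17} = 19; a_{18} = 9; a_{19} = 28; a_{20} = 6; a_{21} = 3; a_{22} = 9; a_{23} = 12; a_{24} = 21; a_{25} = 2; a_{26} = 23; a_{27} = 25; a_{28} = 17; a_{29} = 11; a_{30} = 28; a_{31} = 8; a_{32} = 5.
The sequence repeats with period 30.
So a_{1006} = a_{1 + ((1006-1) mod 30)} = a_{16} = 21.

21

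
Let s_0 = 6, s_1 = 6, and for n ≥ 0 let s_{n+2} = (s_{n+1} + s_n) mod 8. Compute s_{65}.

0

Listing terms: s_0 = 6; s_1 = 6; s_2 = 4; s_3 = 2; s_4 = 6; s_5 = 0; s_6 = 6; s_7 = 6.
Since (s_6, s_7) = (s_0, s_1) = (6, 6) (two consecutive terms determine the rest), the sequence is periodic with period 6.
So s_{65} = s_{0 + ((65-0) mod 6)} = s_5 = 0.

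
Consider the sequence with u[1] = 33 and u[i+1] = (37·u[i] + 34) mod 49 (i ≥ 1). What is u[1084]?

Computing terms: u[1] = 33,  u[2] = 30,  u[3] = 17,  u[4] = 26,  u[5] = 16,  u[6] = 38,  u[7] = 19,  u[8] = 2,  u[9] = 10,  u[10] = 12,  u[11] = 37,  u[12] = 31,  u[13] = 5,  u[14] = 23,  u[15] = 3,  u[16] = 47,  u[17] = 9,  u[18] = 24,  u[19] = 40,  u[20] = 44,  u[21] = 45,  u[22] = 33.
Since u[22] = u[1] = 33, the sequence is periodic with period 21.
(1084 - 1) mod 21 = 12, so u[1084] = u[13] = 5.

5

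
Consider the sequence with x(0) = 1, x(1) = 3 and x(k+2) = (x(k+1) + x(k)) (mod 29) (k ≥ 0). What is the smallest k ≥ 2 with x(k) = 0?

6

We have x(0) = 1, x(1) = 3, x(2) = 4, x(3) = 7, x(4) = 11, x(5) = 18, x(6) = 0, x(7) = 18, x(8) = 18, x(9) = 7, x(10) = 25, x(11) = 3, x(12) = 28, x(13) = 2, x(14) = 1, x(15) = 3.
The sequence repeats with period 14.
The value 0 first appears (with k ≥ 2) at x(6).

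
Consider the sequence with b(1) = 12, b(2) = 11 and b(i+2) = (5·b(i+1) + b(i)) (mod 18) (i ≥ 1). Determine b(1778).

Computing terms: b(1) = 12, b(2) = 11, b(3) = 13, b(4) = 4, b(5) = 15, b(6) = 7, b(7) = 14, b(8) = 5, b(9) = 3, b(10) = 2, b(11) = 13, b(12) = 13, b(13) = 6, b(14) = 7, b(15) = 5, b(16) = 14, b(17) = 3, b(18) = 11, b(19) = 4, b(20) = 13, b(21) = 15, b(22) = 16, b(23) = 5, b(24) = 5, b(25) = 12, b(26) = 11.
The sequence repeats with period 24.
(1778 - 1) mod 24 = 1, so b(1778) = b(2) = 11.

11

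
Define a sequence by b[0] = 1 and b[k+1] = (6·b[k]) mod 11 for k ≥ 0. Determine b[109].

We have b[0] = 1, b[1] = 6, b[2] = 3, b[3] = 7, b[4] = 9, b[5] = 10, b[6] = 5, b[7] = 8, b[8] = 4, b[9] = 2, b[10] = 1.
The sequence repeats with period 10.
(109 - 0) mod 10 = 9, so b[109] = b[9] = 2.

2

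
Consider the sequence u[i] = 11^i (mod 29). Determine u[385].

17

Computing terms: u[1] = 11,  u[2] = 5,  u[3] = 26,  u[4] = 25,  u[5] = 14,  u[6] = 9,  u[7] = 12,  u[8] = 16,  u[9] = 2,  u[10] = 22,  u[11] = 10,  u[12] = 23,  u[13] = 21,  u[14] = 28,  u[15] = 18,  u[16] = 24,  u[17] = 3,  u[18] = 4,  u[19] = 15,  u[20] = 20,  u[21] = 17,  u[22] = 13,  u[23] = 27,  u[24] = 7,  u[25] = 19,  u[26] = 6,  u[27] = 8,  u[28] = 1,  u[29] = 11.
Since u[29] = u[1] = 11, the sequence is periodic with period 28.
(385 - 1) mod 28 = 20, so u[385] = u[21] = 17.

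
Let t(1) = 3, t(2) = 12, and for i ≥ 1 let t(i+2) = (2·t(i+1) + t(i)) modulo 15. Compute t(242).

t(1) = 3,  t(2) = 12,  t(3) = 12,  t(4) = 6,  t(5) = 9,  t(6) = 9,  t(7) = 12,  t(8) = 3,  t(9) = 3,  t(10) = 9,  t(11) = 6,  t(12) = 6,  t(13) = 3,  t(14) = 12.
Since (t(13), t(14)) = (t(1), t(2)) = (3, 12) (two consecutive terms determine the rest), the sequence is periodic with period 12.
So t(242) = t(1 + ((242-1) mod 12)) = t(2) = 12.

12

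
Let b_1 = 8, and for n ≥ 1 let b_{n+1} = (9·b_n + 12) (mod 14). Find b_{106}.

8

b_1 = 8, b_2 = 0, b_3 = 12, b_4 = 8.
The sequence repeats with period 3.
(106 - 1) mod 3 = 0, so b_{106} = b_1 = 8.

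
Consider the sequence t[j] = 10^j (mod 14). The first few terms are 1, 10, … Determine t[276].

8

We have t[0] = 1, t[1] = 10, t[2] = 2, t[3] = 6, t[4] = 4, t[5] = 12, t[6] = 8, t[7] = 10.
Since t[7] = t[1] = 10, the sequence is eventually periodic: after a pre-period of length 1 it cycles with period 6.
For j ≥ 1, t[j] depends only on (j - 1) mod 6. (276 - 1) mod 6 = 5, so t[276] = t[6] = 8.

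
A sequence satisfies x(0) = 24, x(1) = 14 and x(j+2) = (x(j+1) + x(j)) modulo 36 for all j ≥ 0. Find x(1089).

8

Listing terms: x(0) = 24, x(1) = 14, x(2) = 2, x(3) = 16, x(4) = 18, x(5) = 34, x(6) = 16, x(7) = 14, x(8) = 30, x(9) = 8, x(10) = 2, x(11) = 10, x(12) = 12, x(13) = 22, x(14) = 34, x(15) = 20, x(16) = 18, x(17) = 2, x(18) = 20, x(19) = 22, x(20) = 6, x(21) = 28, x(22) = 34, x(23) = 26, x(24) = 24, x(25) = 14.
The sequence repeats with period 24.
So x(1089) = x(0 + ((1089-0) mod 24)) = x(9) = 8.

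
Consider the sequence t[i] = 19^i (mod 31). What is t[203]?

9

t[0] = 1, t[1] = 19, t[2] = 20, t[3] = 8, t[4] = 28, t[5] = 5, t[6] = 2, t[7] = 7, t[8] = 9, t[9] = 16, t[10] = 25, t[11] = 10, t[12] = 4, t[13] = 14, t[14] = 18, t[15] = 1.
Since t[15] = t[0] = 1, the sequence is periodic with period 15.
(203 - 0) mod 15 = 8, so t[203] = t[8] = 9.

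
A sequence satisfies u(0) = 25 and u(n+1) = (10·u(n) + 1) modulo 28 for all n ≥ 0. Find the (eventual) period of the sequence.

Listing terms: u(0) = 25, u(1) = 27, u(2) = 19, u(3) = 23, u(4) = 7, u(5) = 15, u(6) = 11, u(7) = 27.
Since u(7) = u(1) = 27, the sequence is eventually periodic: after a pre-period of length 1 it cycles with period 6.

6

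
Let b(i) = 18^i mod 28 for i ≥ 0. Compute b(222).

b(0) = 1,  b(1) = 18,  b(2) = 16,  b(3) = 8,  b(4) = 4,  b(5) = 16.
Since b(5) = b(2) = 16, the sequence is eventually periodic: after a pre-period of length 2 it cycles with period 3.
For i ≥ 2, b(i) depends only on (i - 2) mod 3. (222 - 2) mod 3 = 1, so b(222) = b(3) = 8.

8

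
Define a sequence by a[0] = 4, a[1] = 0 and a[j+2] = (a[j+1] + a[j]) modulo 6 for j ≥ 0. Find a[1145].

Listing terms: a[0] = 4, a[1] = 0, a[2] = 4, a[3] = 4, a[4] = 2, a[5] = 0, a[6] = 2, a[7] = 2, a[8] = 4, a[9] = 0.
Since (a[8], a[9]) = (a[0], a[1]) = (4, 0) (two consecutive terms determine the rest), the sequence is periodic with period 8.
So a[1145] = a[0 + ((1145-0) mod 8)] = a[1] = 0.

0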